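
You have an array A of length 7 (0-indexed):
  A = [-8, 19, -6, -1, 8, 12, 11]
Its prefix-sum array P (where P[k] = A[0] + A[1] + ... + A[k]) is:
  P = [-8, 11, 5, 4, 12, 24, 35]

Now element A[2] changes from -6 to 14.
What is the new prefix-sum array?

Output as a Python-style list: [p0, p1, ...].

Answer: [-8, 11, 25, 24, 32, 44, 55]

Derivation:
Change: A[2] -6 -> 14, delta = 20
P[k] for k < 2: unchanged (A[2] not included)
P[k] for k >= 2: shift by delta = 20
  P[0] = -8 + 0 = -8
  P[1] = 11 + 0 = 11
  P[2] = 5 + 20 = 25
  P[3] = 4 + 20 = 24
  P[4] = 12 + 20 = 32
  P[5] = 24 + 20 = 44
  P[6] = 35 + 20 = 55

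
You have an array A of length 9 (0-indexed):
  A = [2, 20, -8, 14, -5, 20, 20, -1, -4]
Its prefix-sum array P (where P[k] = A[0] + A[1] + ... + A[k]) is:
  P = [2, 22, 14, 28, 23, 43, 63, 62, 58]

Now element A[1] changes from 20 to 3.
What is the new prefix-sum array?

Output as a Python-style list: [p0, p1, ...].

Change: A[1] 20 -> 3, delta = -17
P[k] for k < 1: unchanged (A[1] not included)
P[k] for k >= 1: shift by delta = -17
  P[0] = 2 + 0 = 2
  P[1] = 22 + -17 = 5
  P[2] = 14 + -17 = -3
  P[3] = 28 + -17 = 11
  P[4] = 23 + -17 = 6
  P[5] = 43 + -17 = 26
  P[6] = 63 + -17 = 46
  P[7] = 62 + -17 = 45
  P[8] = 58 + -17 = 41

Answer: [2, 5, -3, 11, 6, 26, 46, 45, 41]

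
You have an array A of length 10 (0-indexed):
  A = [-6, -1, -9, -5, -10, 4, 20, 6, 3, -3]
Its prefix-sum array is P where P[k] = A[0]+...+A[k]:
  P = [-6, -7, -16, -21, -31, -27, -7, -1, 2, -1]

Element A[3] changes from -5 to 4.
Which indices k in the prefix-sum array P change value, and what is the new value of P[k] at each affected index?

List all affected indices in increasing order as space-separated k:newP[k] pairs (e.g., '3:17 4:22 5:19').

Answer: 3:-12 4:-22 5:-18 6:2 7:8 8:11 9:8

Derivation:
P[k] = A[0] + ... + A[k]
P[k] includes A[3] iff k >= 3
Affected indices: 3, 4, ..., 9; delta = 9
  P[3]: -21 + 9 = -12
  P[4]: -31 + 9 = -22
  P[5]: -27 + 9 = -18
  P[6]: -7 + 9 = 2
  P[7]: -1 + 9 = 8
  P[8]: 2 + 9 = 11
  P[9]: -1 + 9 = 8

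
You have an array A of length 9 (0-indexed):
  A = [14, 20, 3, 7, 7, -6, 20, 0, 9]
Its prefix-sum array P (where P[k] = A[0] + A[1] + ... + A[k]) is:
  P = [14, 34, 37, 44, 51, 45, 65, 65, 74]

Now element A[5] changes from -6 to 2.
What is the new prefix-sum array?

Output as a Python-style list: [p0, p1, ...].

Answer: [14, 34, 37, 44, 51, 53, 73, 73, 82]

Derivation:
Change: A[5] -6 -> 2, delta = 8
P[k] for k < 5: unchanged (A[5] not included)
P[k] for k >= 5: shift by delta = 8
  P[0] = 14 + 0 = 14
  P[1] = 34 + 0 = 34
  P[2] = 37 + 0 = 37
  P[3] = 44 + 0 = 44
  P[4] = 51 + 0 = 51
  P[5] = 45 + 8 = 53
  P[6] = 65 + 8 = 73
  P[7] = 65 + 8 = 73
  P[8] = 74 + 8 = 82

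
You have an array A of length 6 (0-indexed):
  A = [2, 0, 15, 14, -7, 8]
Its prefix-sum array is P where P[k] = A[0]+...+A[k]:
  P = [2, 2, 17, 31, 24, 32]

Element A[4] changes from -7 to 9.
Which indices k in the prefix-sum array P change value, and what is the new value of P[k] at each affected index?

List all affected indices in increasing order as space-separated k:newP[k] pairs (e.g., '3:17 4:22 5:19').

P[k] = A[0] + ... + A[k]
P[k] includes A[4] iff k >= 4
Affected indices: 4, 5, ..., 5; delta = 16
  P[4]: 24 + 16 = 40
  P[5]: 32 + 16 = 48

Answer: 4:40 5:48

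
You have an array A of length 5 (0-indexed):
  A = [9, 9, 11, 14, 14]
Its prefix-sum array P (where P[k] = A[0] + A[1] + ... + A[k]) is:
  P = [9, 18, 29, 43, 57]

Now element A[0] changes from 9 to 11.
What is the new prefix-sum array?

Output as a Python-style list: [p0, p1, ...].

Answer: [11, 20, 31, 45, 59]

Derivation:
Change: A[0] 9 -> 11, delta = 2
P[k] for k < 0: unchanged (A[0] not included)
P[k] for k >= 0: shift by delta = 2
  P[0] = 9 + 2 = 11
  P[1] = 18 + 2 = 20
  P[2] = 29 + 2 = 31
  P[3] = 43 + 2 = 45
  P[4] = 57 + 2 = 59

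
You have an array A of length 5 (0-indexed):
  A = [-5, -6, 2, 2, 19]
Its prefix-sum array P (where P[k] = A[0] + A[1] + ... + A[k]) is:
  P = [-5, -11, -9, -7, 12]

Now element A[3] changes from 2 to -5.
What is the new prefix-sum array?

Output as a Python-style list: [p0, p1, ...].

Change: A[3] 2 -> -5, delta = -7
P[k] for k < 3: unchanged (A[3] not included)
P[k] for k >= 3: shift by delta = -7
  P[0] = -5 + 0 = -5
  P[1] = -11 + 0 = -11
  P[2] = -9 + 0 = -9
  P[3] = -7 + -7 = -14
  P[4] = 12 + -7 = 5

Answer: [-5, -11, -9, -14, 5]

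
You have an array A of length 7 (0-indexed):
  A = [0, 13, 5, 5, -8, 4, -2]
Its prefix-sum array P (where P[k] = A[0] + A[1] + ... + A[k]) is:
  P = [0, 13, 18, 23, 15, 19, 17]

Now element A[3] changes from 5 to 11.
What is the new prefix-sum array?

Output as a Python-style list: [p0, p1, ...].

Change: A[3] 5 -> 11, delta = 6
P[k] for k < 3: unchanged (A[3] not included)
P[k] for k >= 3: shift by delta = 6
  P[0] = 0 + 0 = 0
  P[1] = 13 + 0 = 13
  P[2] = 18 + 0 = 18
  P[3] = 23 + 6 = 29
  P[4] = 15 + 6 = 21
  P[5] = 19 + 6 = 25
  P[6] = 17 + 6 = 23

Answer: [0, 13, 18, 29, 21, 25, 23]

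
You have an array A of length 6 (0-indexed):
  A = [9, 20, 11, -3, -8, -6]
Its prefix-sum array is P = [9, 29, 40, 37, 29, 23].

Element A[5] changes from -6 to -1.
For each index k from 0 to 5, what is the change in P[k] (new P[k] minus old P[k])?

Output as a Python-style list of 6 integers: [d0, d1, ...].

Element change: A[5] -6 -> -1, delta = 5
For k < 5: P[k] unchanged, delta_P[k] = 0
For k >= 5: P[k] shifts by exactly 5
Delta array: [0, 0, 0, 0, 0, 5]

Answer: [0, 0, 0, 0, 0, 5]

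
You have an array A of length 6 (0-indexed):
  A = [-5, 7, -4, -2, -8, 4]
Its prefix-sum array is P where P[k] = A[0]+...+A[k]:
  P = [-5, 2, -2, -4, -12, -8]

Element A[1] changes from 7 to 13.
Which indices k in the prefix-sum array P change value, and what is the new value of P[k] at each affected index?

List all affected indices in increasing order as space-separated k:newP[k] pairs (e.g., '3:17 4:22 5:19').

Answer: 1:8 2:4 3:2 4:-6 5:-2

Derivation:
P[k] = A[0] + ... + A[k]
P[k] includes A[1] iff k >= 1
Affected indices: 1, 2, ..., 5; delta = 6
  P[1]: 2 + 6 = 8
  P[2]: -2 + 6 = 4
  P[3]: -4 + 6 = 2
  P[4]: -12 + 6 = -6
  P[5]: -8 + 6 = -2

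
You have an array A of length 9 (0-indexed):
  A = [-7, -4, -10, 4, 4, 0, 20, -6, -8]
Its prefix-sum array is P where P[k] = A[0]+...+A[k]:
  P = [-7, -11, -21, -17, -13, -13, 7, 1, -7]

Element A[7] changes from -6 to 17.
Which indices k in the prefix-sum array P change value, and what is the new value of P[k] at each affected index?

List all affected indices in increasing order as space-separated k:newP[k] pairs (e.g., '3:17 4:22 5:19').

P[k] = A[0] + ... + A[k]
P[k] includes A[7] iff k >= 7
Affected indices: 7, 8, ..., 8; delta = 23
  P[7]: 1 + 23 = 24
  P[8]: -7 + 23 = 16

Answer: 7:24 8:16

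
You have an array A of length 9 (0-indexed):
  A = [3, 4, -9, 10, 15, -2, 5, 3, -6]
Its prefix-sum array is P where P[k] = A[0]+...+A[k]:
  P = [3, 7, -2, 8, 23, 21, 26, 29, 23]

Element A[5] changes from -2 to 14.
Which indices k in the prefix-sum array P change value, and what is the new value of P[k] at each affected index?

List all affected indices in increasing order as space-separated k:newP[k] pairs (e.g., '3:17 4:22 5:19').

Answer: 5:37 6:42 7:45 8:39

Derivation:
P[k] = A[0] + ... + A[k]
P[k] includes A[5] iff k >= 5
Affected indices: 5, 6, ..., 8; delta = 16
  P[5]: 21 + 16 = 37
  P[6]: 26 + 16 = 42
  P[7]: 29 + 16 = 45
  P[8]: 23 + 16 = 39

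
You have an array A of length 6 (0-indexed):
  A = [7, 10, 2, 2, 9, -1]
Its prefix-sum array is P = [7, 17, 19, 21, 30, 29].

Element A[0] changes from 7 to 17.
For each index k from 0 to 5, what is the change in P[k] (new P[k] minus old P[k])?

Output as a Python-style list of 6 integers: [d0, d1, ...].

Element change: A[0] 7 -> 17, delta = 10
For k < 0: P[k] unchanged, delta_P[k] = 0
For k >= 0: P[k] shifts by exactly 10
Delta array: [10, 10, 10, 10, 10, 10]

Answer: [10, 10, 10, 10, 10, 10]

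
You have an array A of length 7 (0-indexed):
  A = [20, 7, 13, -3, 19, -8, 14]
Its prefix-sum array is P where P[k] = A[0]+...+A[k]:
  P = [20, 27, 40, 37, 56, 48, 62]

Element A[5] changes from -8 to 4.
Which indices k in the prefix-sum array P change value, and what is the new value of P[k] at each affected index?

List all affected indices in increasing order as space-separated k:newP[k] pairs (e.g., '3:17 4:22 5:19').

P[k] = A[0] + ... + A[k]
P[k] includes A[5] iff k >= 5
Affected indices: 5, 6, ..., 6; delta = 12
  P[5]: 48 + 12 = 60
  P[6]: 62 + 12 = 74

Answer: 5:60 6:74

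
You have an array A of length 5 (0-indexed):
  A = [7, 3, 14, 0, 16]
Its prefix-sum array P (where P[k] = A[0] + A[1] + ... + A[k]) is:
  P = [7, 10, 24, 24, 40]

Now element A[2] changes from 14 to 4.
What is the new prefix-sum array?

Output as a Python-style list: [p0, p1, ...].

Change: A[2] 14 -> 4, delta = -10
P[k] for k < 2: unchanged (A[2] not included)
P[k] for k >= 2: shift by delta = -10
  P[0] = 7 + 0 = 7
  P[1] = 10 + 0 = 10
  P[2] = 24 + -10 = 14
  P[3] = 24 + -10 = 14
  P[4] = 40 + -10 = 30

Answer: [7, 10, 14, 14, 30]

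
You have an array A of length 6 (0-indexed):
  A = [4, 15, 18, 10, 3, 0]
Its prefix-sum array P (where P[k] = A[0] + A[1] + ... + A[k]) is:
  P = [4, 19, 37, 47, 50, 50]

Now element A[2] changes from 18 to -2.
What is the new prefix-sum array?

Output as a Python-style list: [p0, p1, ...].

Change: A[2] 18 -> -2, delta = -20
P[k] for k < 2: unchanged (A[2] not included)
P[k] for k >= 2: shift by delta = -20
  P[0] = 4 + 0 = 4
  P[1] = 19 + 0 = 19
  P[2] = 37 + -20 = 17
  P[3] = 47 + -20 = 27
  P[4] = 50 + -20 = 30
  P[5] = 50 + -20 = 30

Answer: [4, 19, 17, 27, 30, 30]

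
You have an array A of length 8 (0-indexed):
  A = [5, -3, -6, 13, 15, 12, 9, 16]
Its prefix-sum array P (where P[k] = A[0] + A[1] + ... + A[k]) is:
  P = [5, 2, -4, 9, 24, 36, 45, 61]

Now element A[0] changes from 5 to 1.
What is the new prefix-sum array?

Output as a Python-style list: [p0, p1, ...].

Change: A[0] 5 -> 1, delta = -4
P[k] for k < 0: unchanged (A[0] not included)
P[k] for k >= 0: shift by delta = -4
  P[0] = 5 + -4 = 1
  P[1] = 2 + -4 = -2
  P[2] = -4 + -4 = -8
  P[3] = 9 + -4 = 5
  P[4] = 24 + -4 = 20
  P[5] = 36 + -4 = 32
  P[6] = 45 + -4 = 41
  P[7] = 61 + -4 = 57

Answer: [1, -2, -8, 5, 20, 32, 41, 57]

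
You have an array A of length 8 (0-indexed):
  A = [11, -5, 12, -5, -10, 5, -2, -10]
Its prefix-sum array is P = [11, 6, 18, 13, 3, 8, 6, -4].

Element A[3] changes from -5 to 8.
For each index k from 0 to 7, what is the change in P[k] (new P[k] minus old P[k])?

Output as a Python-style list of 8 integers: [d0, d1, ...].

Answer: [0, 0, 0, 13, 13, 13, 13, 13]

Derivation:
Element change: A[3] -5 -> 8, delta = 13
For k < 3: P[k] unchanged, delta_P[k] = 0
For k >= 3: P[k] shifts by exactly 13
Delta array: [0, 0, 0, 13, 13, 13, 13, 13]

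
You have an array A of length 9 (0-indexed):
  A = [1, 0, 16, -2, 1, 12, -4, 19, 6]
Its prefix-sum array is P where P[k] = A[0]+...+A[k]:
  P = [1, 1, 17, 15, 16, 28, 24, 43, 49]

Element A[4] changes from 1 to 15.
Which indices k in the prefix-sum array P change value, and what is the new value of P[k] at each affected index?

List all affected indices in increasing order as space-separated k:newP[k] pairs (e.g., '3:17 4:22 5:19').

P[k] = A[0] + ... + A[k]
P[k] includes A[4] iff k >= 4
Affected indices: 4, 5, ..., 8; delta = 14
  P[4]: 16 + 14 = 30
  P[5]: 28 + 14 = 42
  P[6]: 24 + 14 = 38
  P[7]: 43 + 14 = 57
  P[8]: 49 + 14 = 63

Answer: 4:30 5:42 6:38 7:57 8:63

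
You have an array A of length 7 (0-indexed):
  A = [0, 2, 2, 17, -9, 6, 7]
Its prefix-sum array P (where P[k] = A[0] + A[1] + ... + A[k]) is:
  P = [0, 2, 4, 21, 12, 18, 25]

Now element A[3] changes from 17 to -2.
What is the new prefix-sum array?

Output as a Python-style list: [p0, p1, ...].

Answer: [0, 2, 4, 2, -7, -1, 6]

Derivation:
Change: A[3] 17 -> -2, delta = -19
P[k] for k < 3: unchanged (A[3] not included)
P[k] for k >= 3: shift by delta = -19
  P[0] = 0 + 0 = 0
  P[1] = 2 + 0 = 2
  P[2] = 4 + 0 = 4
  P[3] = 21 + -19 = 2
  P[4] = 12 + -19 = -7
  P[5] = 18 + -19 = -1
  P[6] = 25 + -19 = 6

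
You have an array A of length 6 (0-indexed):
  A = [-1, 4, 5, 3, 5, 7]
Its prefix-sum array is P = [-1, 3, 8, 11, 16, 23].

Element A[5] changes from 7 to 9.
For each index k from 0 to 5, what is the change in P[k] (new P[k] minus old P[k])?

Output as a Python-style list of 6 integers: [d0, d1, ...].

Element change: A[5] 7 -> 9, delta = 2
For k < 5: P[k] unchanged, delta_P[k] = 0
For k >= 5: P[k] shifts by exactly 2
Delta array: [0, 0, 0, 0, 0, 2]

Answer: [0, 0, 0, 0, 0, 2]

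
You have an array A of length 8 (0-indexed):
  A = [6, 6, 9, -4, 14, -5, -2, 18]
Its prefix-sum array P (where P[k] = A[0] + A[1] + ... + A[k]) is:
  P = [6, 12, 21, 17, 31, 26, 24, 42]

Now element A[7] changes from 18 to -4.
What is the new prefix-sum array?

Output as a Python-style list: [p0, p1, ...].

Answer: [6, 12, 21, 17, 31, 26, 24, 20]

Derivation:
Change: A[7] 18 -> -4, delta = -22
P[k] for k < 7: unchanged (A[7] not included)
P[k] for k >= 7: shift by delta = -22
  P[0] = 6 + 0 = 6
  P[1] = 12 + 0 = 12
  P[2] = 21 + 0 = 21
  P[3] = 17 + 0 = 17
  P[4] = 31 + 0 = 31
  P[5] = 26 + 0 = 26
  P[6] = 24 + 0 = 24
  P[7] = 42 + -22 = 20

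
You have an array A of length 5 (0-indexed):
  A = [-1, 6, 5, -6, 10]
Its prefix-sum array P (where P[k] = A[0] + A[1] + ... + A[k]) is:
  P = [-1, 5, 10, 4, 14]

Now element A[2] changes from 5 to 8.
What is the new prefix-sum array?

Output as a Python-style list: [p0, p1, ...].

Change: A[2] 5 -> 8, delta = 3
P[k] for k < 2: unchanged (A[2] not included)
P[k] for k >= 2: shift by delta = 3
  P[0] = -1 + 0 = -1
  P[1] = 5 + 0 = 5
  P[2] = 10 + 3 = 13
  P[3] = 4 + 3 = 7
  P[4] = 14 + 3 = 17

Answer: [-1, 5, 13, 7, 17]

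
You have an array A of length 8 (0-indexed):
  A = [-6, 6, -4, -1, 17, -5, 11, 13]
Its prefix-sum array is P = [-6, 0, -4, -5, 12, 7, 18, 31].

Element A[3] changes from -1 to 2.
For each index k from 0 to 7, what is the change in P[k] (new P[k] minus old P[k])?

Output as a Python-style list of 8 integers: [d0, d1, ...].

Element change: A[3] -1 -> 2, delta = 3
For k < 3: P[k] unchanged, delta_P[k] = 0
For k >= 3: P[k] shifts by exactly 3
Delta array: [0, 0, 0, 3, 3, 3, 3, 3]

Answer: [0, 0, 0, 3, 3, 3, 3, 3]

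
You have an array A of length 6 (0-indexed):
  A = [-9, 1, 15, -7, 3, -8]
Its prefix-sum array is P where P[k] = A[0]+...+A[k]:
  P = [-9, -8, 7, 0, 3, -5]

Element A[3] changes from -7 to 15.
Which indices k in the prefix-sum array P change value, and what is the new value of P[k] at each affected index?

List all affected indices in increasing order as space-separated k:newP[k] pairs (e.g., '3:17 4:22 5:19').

P[k] = A[0] + ... + A[k]
P[k] includes A[3] iff k >= 3
Affected indices: 3, 4, ..., 5; delta = 22
  P[3]: 0 + 22 = 22
  P[4]: 3 + 22 = 25
  P[5]: -5 + 22 = 17

Answer: 3:22 4:25 5:17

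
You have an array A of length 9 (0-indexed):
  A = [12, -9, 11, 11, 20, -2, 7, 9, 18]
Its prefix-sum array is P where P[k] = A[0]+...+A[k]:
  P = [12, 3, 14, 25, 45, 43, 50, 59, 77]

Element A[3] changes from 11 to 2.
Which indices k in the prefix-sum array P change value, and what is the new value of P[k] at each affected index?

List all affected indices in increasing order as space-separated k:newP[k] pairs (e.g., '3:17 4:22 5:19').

Answer: 3:16 4:36 5:34 6:41 7:50 8:68

Derivation:
P[k] = A[0] + ... + A[k]
P[k] includes A[3] iff k >= 3
Affected indices: 3, 4, ..., 8; delta = -9
  P[3]: 25 + -9 = 16
  P[4]: 45 + -9 = 36
  P[5]: 43 + -9 = 34
  P[6]: 50 + -9 = 41
  P[7]: 59 + -9 = 50
  P[8]: 77 + -9 = 68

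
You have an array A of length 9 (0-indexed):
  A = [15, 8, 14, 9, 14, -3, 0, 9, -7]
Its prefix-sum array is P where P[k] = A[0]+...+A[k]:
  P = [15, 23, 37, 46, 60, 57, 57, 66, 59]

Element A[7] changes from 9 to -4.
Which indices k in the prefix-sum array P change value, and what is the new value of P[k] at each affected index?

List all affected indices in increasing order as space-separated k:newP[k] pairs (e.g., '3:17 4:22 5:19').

Answer: 7:53 8:46

Derivation:
P[k] = A[0] + ... + A[k]
P[k] includes A[7] iff k >= 7
Affected indices: 7, 8, ..., 8; delta = -13
  P[7]: 66 + -13 = 53
  P[8]: 59 + -13 = 46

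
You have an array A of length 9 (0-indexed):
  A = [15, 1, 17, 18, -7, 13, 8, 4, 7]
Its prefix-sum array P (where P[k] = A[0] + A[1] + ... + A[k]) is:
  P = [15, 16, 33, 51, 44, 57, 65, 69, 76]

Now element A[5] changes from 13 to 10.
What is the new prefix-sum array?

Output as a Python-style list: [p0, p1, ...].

Answer: [15, 16, 33, 51, 44, 54, 62, 66, 73]

Derivation:
Change: A[5] 13 -> 10, delta = -3
P[k] for k < 5: unchanged (A[5] not included)
P[k] for k >= 5: shift by delta = -3
  P[0] = 15 + 0 = 15
  P[1] = 16 + 0 = 16
  P[2] = 33 + 0 = 33
  P[3] = 51 + 0 = 51
  P[4] = 44 + 0 = 44
  P[5] = 57 + -3 = 54
  P[6] = 65 + -3 = 62
  P[7] = 69 + -3 = 66
  P[8] = 76 + -3 = 73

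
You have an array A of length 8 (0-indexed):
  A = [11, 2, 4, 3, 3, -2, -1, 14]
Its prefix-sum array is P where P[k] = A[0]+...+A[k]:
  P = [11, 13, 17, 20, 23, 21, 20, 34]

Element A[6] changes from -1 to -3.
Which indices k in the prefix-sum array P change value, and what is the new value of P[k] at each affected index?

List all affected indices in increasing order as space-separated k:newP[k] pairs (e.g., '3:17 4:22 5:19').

P[k] = A[0] + ... + A[k]
P[k] includes A[6] iff k >= 6
Affected indices: 6, 7, ..., 7; delta = -2
  P[6]: 20 + -2 = 18
  P[7]: 34 + -2 = 32

Answer: 6:18 7:32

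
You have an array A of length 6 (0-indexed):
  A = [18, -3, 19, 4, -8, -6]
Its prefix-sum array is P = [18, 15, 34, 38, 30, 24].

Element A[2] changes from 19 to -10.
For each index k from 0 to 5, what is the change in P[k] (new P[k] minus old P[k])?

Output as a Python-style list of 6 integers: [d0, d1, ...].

Element change: A[2] 19 -> -10, delta = -29
For k < 2: P[k] unchanged, delta_P[k] = 0
For k >= 2: P[k] shifts by exactly -29
Delta array: [0, 0, -29, -29, -29, -29]

Answer: [0, 0, -29, -29, -29, -29]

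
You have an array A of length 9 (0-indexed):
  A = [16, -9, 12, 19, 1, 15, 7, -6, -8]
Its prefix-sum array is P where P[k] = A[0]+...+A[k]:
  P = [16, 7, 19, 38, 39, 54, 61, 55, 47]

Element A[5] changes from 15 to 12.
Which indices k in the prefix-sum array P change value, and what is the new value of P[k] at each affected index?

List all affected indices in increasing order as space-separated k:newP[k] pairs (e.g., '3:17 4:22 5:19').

P[k] = A[0] + ... + A[k]
P[k] includes A[5] iff k >= 5
Affected indices: 5, 6, ..., 8; delta = -3
  P[5]: 54 + -3 = 51
  P[6]: 61 + -3 = 58
  P[7]: 55 + -3 = 52
  P[8]: 47 + -3 = 44

Answer: 5:51 6:58 7:52 8:44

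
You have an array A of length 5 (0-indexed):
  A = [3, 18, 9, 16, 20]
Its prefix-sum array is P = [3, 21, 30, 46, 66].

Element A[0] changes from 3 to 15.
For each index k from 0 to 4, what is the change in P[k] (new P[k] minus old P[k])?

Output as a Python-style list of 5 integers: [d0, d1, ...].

Answer: [12, 12, 12, 12, 12]

Derivation:
Element change: A[0] 3 -> 15, delta = 12
For k < 0: P[k] unchanged, delta_P[k] = 0
For k >= 0: P[k] shifts by exactly 12
Delta array: [12, 12, 12, 12, 12]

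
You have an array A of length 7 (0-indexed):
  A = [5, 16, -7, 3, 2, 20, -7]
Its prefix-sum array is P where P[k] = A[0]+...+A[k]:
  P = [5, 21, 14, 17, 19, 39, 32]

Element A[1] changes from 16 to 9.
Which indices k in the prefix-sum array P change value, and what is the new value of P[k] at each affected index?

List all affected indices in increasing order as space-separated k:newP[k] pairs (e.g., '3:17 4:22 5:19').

P[k] = A[0] + ... + A[k]
P[k] includes A[1] iff k >= 1
Affected indices: 1, 2, ..., 6; delta = -7
  P[1]: 21 + -7 = 14
  P[2]: 14 + -7 = 7
  P[3]: 17 + -7 = 10
  P[4]: 19 + -7 = 12
  P[5]: 39 + -7 = 32
  P[6]: 32 + -7 = 25

Answer: 1:14 2:7 3:10 4:12 5:32 6:25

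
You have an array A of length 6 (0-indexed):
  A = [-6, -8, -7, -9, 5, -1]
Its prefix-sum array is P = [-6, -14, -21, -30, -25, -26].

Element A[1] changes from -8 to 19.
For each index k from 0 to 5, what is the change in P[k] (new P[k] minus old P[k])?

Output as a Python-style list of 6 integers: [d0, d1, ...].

Answer: [0, 27, 27, 27, 27, 27]

Derivation:
Element change: A[1] -8 -> 19, delta = 27
For k < 1: P[k] unchanged, delta_P[k] = 0
For k >= 1: P[k] shifts by exactly 27
Delta array: [0, 27, 27, 27, 27, 27]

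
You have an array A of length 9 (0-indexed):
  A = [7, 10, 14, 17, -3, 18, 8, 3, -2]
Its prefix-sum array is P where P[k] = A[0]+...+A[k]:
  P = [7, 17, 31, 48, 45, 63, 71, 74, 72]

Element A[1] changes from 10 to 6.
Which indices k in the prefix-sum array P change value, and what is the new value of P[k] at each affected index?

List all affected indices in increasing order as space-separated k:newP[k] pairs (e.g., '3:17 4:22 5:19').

P[k] = A[0] + ... + A[k]
P[k] includes A[1] iff k >= 1
Affected indices: 1, 2, ..., 8; delta = -4
  P[1]: 17 + -4 = 13
  P[2]: 31 + -4 = 27
  P[3]: 48 + -4 = 44
  P[4]: 45 + -4 = 41
  P[5]: 63 + -4 = 59
  P[6]: 71 + -4 = 67
  P[7]: 74 + -4 = 70
  P[8]: 72 + -4 = 68

Answer: 1:13 2:27 3:44 4:41 5:59 6:67 7:70 8:68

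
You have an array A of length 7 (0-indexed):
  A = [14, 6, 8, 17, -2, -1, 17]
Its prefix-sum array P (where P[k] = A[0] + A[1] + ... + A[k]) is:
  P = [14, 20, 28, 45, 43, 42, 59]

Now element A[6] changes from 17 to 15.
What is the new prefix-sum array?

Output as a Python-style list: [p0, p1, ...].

Answer: [14, 20, 28, 45, 43, 42, 57]

Derivation:
Change: A[6] 17 -> 15, delta = -2
P[k] for k < 6: unchanged (A[6] not included)
P[k] for k >= 6: shift by delta = -2
  P[0] = 14 + 0 = 14
  P[1] = 20 + 0 = 20
  P[2] = 28 + 0 = 28
  P[3] = 45 + 0 = 45
  P[4] = 43 + 0 = 43
  P[5] = 42 + 0 = 42
  P[6] = 59 + -2 = 57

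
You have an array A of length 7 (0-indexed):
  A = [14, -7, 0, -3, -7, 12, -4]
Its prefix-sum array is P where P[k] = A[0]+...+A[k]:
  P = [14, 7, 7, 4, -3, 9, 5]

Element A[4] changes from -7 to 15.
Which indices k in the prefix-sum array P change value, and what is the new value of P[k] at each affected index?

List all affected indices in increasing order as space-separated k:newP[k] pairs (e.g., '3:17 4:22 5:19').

P[k] = A[0] + ... + A[k]
P[k] includes A[4] iff k >= 4
Affected indices: 4, 5, ..., 6; delta = 22
  P[4]: -3 + 22 = 19
  P[5]: 9 + 22 = 31
  P[6]: 5 + 22 = 27

Answer: 4:19 5:31 6:27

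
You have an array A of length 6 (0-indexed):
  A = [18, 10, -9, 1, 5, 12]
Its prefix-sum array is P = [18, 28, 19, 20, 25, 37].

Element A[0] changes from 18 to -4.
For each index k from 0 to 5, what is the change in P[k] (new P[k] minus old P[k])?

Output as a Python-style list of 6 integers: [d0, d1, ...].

Element change: A[0] 18 -> -4, delta = -22
For k < 0: P[k] unchanged, delta_P[k] = 0
For k >= 0: P[k] shifts by exactly -22
Delta array: [-22, -22, -22, -22, -22, -22]

Answer: [-22, -22, -22, -22, -22, -22]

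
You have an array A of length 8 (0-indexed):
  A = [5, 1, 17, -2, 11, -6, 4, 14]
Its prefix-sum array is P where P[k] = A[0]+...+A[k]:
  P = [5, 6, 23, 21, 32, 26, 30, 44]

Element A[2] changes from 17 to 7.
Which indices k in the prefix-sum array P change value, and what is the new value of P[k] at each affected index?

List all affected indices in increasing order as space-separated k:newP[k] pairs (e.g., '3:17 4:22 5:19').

P[k] = A[0] + ... + A[k]
P[k] includes A[2] iff k >= 2
Affected indices: 2, 3, ..., 7; delta = -10
  P[2]: 23 + -10 = 13
  P[3]: 21 + -10 = 11
  P[4]: 32 + -10 = 22
  P[5]: 26 + -10 = 16
  P[6]: 30 + -10 = 20
  P[7]: 44 + -10 = 34

Answer: 2:13 3:11 4:22 5:16 6:20 7:34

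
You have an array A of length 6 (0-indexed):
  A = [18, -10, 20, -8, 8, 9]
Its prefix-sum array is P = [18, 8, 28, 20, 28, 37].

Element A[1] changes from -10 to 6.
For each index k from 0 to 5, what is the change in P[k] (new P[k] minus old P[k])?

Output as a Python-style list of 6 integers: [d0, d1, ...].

Answer: [0, 16, 16, 16, 16, 16]

Derivation:
Element change: A[1] -10 -> 6, delta = 16
For k < 1: P[k] unchanged, delta_P[k] = 0
For k >= 1: P[k] shifts by exactly 16
Delta array: [0, 16, 16, 16, 16, 16]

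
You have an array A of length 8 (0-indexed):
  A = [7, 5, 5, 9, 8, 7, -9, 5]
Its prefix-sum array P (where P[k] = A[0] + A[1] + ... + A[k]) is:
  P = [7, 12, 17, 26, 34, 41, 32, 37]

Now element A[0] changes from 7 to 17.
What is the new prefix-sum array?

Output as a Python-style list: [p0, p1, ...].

Answer: [17, 22, 27, 36, 44, 51, 42, 47]

Derivation:
Change: A[0] 7 -> 17, delta = 10
P[k] for k < 0: unchanged (A[0] not included)
P[k] for k >= 0: shift by delta = 10
  P[0] = 7 + 10 = 17
  P[1] = 12 + 10 = 22
  P[2] = 17 + 10 = 27
  P[3] = 26 + 10 = 36
  P[4] = 34 + 10 = 44
  P[5] = 41 + 10 = 51
  P[6] = 32 + 10 = 42
  P[7] = 37 + 10 = 47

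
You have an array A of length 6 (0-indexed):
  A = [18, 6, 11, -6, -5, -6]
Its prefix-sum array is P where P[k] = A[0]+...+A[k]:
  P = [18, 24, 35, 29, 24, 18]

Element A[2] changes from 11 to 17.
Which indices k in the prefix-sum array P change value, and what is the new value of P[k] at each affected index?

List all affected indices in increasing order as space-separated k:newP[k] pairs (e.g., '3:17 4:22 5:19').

Answer: 2:41 3:35 4:30 5:24

Derivation:
P[k] = A[0] + ... + A[k]
P[k] includes A[2] iff k >= 2
Affected indices: 2, 3, ..., 5; delta = 6
  P[2]: 35 + 6 = 41
  P[3]: 29 + 6 = 35
  P[4]: 24 + 6 = 30
  P[5]: 18 + 6 = 24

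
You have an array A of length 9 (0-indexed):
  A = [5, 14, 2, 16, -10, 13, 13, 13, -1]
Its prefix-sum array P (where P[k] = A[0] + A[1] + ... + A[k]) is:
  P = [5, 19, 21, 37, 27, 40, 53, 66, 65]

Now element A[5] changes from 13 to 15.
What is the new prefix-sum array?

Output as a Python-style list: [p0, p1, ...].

Change: A[5] 13 -> 15, delta = 2
P[k] for k < 5: unchanged (A[5] not included)
P[k] for k >= 5: shift by delta = 2
  P[0] = 5 + 0 = 5
  P[1] = 19 + 0 = 19
  P[2] = 21 + 0 = 21
  P[3] = 37 + 0 = 37
  P[4] = 27 + 0 = 27
  P[5] = 40 + 2 = 42
  P[6] = 53 + 2 = 55
  P[7] = 66 + 2 = 68
  P[8] = 65 + 2 = 67

Answer: [5, 19, 21, 37, 27, 42, 55, 68, 67]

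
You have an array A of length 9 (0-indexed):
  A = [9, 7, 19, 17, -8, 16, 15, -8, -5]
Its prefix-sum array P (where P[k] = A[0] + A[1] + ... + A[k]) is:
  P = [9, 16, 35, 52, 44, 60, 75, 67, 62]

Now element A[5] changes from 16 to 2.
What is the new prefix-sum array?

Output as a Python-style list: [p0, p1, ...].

Change: A[5] 16 -> 2, delta = -14
P[k] for k < 5: unchanged (A[5] not included)
P[k] for k >= 5: shift by delta = -14
  P[0] = 9 + 0 = 9
  P[1] = 16 + 0 = 16
  P[2] = 35 + 0 = 35
  P[3] = 52 + 0 = 52
  P[4] = 44 + 0 = 44
  P[5] = 60 + -14 = 46
  P[6] = 75 + -14 = 61
  P[7] = 67 + -14 = 53
  P[8] = 62 + -14 = 48

Answer: [9, 16, 35, 52, 44, 46, 61, 53, 48]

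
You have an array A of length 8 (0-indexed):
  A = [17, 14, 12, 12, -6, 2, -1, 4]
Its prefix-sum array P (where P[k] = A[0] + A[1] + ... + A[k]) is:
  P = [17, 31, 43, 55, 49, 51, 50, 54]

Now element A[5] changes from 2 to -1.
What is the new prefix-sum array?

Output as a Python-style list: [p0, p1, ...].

Change: A[5] 2 -> -1, delta = -3
P[k] for k < 5: unchanged (A[5] not included)
P[k] for k >= 5: shift by delta = -3
  P[0] = 17 + 0 = 17
  P[1] = 31 + 0 = 31
  P[2] = 43 + 0 = 43
  P[3] = 55 + 0 = 55
  P[4] = 49 + 0 = 49
  P[5] = 51 + -3 = 48
  P[6] = 50 + -3 = 47
  P[7] = 54 + -3 = 51

Answer: [17, 31, 43, 55, 49, 48, 47, 51]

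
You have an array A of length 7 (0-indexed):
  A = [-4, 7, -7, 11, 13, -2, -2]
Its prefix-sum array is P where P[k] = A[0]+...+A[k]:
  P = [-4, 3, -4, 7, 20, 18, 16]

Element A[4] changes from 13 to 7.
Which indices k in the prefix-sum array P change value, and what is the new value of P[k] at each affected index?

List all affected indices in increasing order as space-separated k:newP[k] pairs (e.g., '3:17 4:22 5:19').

Answer: 4:14 5:12 6:10

Derivation:
P[k] = A[0] + ... + A[k]
P[k] includes A[4] iff k >= 4
Affected indices: 4, 5, ..., 6; delta = -6
  P[4]: 20 + -6 = 14
  P[5]: 18 + -6 = 12
  P[6]: 16 + -6 = 10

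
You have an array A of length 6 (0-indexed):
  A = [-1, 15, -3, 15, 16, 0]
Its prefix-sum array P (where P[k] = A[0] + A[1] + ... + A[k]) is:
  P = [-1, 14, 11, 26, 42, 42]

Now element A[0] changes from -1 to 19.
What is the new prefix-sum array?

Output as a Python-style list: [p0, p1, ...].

Change: A[0] -1 -> 19, delta = 20
P[k] for k < 0: unchanged (A[0] not included)
P[k] for k >= 0: shift by delta = 20
  P[0] = -1 + 20 = 19
  P[1] = 14 + 20 = 34
  P[2] = 11 + 20 = 31
  P[3] = 26 + 20 = 46
  P[4] = 42 + 20 = 62
  P[5] = 42 + 20 = 62

Answer: [19, 34, 31, 46, 62, 62]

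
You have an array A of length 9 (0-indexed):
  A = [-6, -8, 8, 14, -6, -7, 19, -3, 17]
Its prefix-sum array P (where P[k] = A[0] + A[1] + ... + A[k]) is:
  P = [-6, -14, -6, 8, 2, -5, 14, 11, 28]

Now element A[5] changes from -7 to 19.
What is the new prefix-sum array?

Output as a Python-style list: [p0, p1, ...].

Change: A[5] -7 -> 19, delta = 26
P[k] for k < 5: unchanged (A[5] not included)
P[k] for k >= 5: shift by delta = 26
  P[0] = -6 + 0 = -6
  P[1] = -14 + 0 = -14
  P[2] = -6 + 0 = -6
  P[3] = 8 + 0 = 8
  P[4] = 2 + 0 = 2
  P[5] = -5 + 26 = 21
  P[6] = 14 + 26 = 40
  P[7] = 11 + 26 = 37
  P[8] = 28 + 26 = 54

Answer: [-6, -14, -6, 8, 2, 21, 40, 37, 54]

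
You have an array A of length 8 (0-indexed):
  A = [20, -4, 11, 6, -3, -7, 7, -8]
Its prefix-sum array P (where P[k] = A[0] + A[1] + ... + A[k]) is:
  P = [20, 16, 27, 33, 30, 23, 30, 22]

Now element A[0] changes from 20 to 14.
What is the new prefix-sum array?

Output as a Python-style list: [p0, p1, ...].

Change: A[0] 20 -> 14, delta = -6
P[k] for k < 0: unchanged (A[0] not included)
P[k] for k >= 0: shift by delta = -6
  P[0] = 20 + -6 = 14
  P[1] = 16 + -6 = 10
  P[2] = 27 + -6 = 21
  P[3] = 33 + -6 = 27
  P[4] = 30 + -6 = 24
  P[5] = 23 + -6 = 17
  P[6] = 30 + -6 = 24
  P[7] = 22 + -6 = 16

Answer: [14, 10, 21, 27, 24, 17, 24, 16]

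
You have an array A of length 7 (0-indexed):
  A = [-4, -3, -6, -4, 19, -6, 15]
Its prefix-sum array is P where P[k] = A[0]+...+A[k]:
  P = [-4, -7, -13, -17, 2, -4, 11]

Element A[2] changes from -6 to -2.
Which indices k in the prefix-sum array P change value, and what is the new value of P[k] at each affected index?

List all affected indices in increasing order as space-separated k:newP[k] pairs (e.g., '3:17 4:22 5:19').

Answer: 2:-9 3:-13 4:6 5:0 6:15

Derivation:
P[k] = A[0] + ... + A[k]
P[k] includes A[2] iff k >= 2
Affected indices: 2, 3, ..., 6; delta = 4
  P[2]: -13 + 4 = -9
  P[3]: -17 + 4 = -13
  P[4]: 2 + 4 = 6
  P[5]: -4 + 4 = 0
  P[6]: 11 + 4 = 15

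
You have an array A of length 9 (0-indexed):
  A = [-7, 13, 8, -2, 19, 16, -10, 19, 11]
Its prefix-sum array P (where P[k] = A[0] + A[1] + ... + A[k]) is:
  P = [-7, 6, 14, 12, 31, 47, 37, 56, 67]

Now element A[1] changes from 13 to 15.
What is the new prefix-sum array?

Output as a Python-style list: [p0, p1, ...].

Answer: [-7, 8, 16, 14, 33, 49, 39, 58, 69]

Derivation:
Change: A[1] 13 -> 15, delta = 2
P[k] for k < 1: unchanged (A[1] not included)
P[k] for k >= 1: shift by delta = 2
  P[0] = -7 + 0 = -7
  P[1] = 6 + 2 = 8
  P[2] = 14 + 2 = 16
  P[3] = 12 + 2 = 14
  P[4] = 31 + 2 = 33
  P[5] = 47 + 2 = 49
  P[6] = 37 + 2 = 39
  P[7] = 56 + 2 = 58
  P[8] = 67 + 2 = 69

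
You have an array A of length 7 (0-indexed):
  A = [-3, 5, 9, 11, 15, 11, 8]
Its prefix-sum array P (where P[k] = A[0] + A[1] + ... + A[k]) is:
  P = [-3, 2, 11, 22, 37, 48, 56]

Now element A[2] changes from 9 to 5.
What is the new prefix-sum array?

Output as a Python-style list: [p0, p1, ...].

Change: A[2] 9 -> 5, delta = -4
P[k] for k < 2: unchanged (A[2] not included)
P[k] for k >= 2: shift by delta = -4
  P[0] = -3 + 0 = -3
  P[1] = 2 + 0 = 2
  P[2] = 11 + -4 = 7
  P[3] = 22 + -4 = 18
  P[4] = 37 + -4 = 33
  P[5] = 48 + -4 = 44
  P[6] = 56 + -4 = 52

Answer: [-3, 2, 7, 18, 33, 44, 52]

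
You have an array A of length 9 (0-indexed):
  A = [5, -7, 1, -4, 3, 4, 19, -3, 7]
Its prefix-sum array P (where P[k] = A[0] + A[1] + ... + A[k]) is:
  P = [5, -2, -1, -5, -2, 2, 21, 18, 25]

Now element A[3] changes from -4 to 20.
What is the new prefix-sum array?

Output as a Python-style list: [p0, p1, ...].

Answer: [5, -2, -1, 19, 22, 26, 45, 42, 49]

Derivation:
Change: A[3] -4 -> 20, delta = 24
P[k] for k < 3: unchanged (A[3] not included)
P[k] for k >= 3: shift by delta = 24
  P[0] = 5 + 0 = 5
  P[1] = -2 + 0 = -2
  P[2] = -1 + 0 = -1
  P[3] = -5 + 24 = 19
  P[4] = -2 + 24 = 22
  P[5] = 2 + 24 = 26
  P[6] = 21 + 24 = 45
  P[7] = 18 + 24 = 42
  P[8] = 25 + 24 = 49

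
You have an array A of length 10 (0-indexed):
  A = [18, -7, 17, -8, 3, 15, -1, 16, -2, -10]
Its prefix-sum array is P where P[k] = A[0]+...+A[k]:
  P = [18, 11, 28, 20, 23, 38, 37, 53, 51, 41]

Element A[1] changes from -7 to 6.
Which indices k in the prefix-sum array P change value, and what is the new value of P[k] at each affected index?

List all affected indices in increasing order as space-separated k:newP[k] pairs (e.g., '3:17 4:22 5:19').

P[k] = A[0] + ... + A[k]
P[k] includes A[1] iff k >= 1
Affected indices: 1, 2, ..., 9; delta = 13
  P[1]: 11 + 13 = 24
  P[2]: 28 + 13 = 41
  P[3]: 20 + 13 = 33
  P[4]: 23 + 13 = 36
  P[5]: 38 + 13 = 51
  P[6]: 37 + 13 = 50
  P[7]: 53 + 13 = 66
  P[8]: 51 + 13 = 64
  P[9]: 41 + 13 = 54

Answer: 1:24 2:41 3:33 4:36 5:51 6:50 7:66 8:64 9:54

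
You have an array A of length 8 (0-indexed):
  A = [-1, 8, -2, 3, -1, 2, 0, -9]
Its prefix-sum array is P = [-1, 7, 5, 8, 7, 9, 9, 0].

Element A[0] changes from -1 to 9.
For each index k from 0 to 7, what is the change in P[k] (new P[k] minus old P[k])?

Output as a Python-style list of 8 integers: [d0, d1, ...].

Element change: A[0] -1 -> 9, delta = 10
For k < 0: P[k] unchanged, delta_P[k] = 0
For k >= 0: P[k] shifts by exactly 10
Delta array: [10, 10, 10, 10, 10, 10, 10, 10]

Answer: [10, 10, 10, 10, 10, 10, 10, 10]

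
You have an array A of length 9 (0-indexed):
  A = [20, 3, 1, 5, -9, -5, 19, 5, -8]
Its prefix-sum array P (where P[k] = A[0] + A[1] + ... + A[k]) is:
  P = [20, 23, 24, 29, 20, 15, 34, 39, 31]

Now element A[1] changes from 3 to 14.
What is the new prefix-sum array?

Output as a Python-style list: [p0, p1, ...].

Change: A[1] 3 -> 14, delta = 11
P[k] for k < 1: unchanged (A[1] not included)
P[k] for k >= 1: shift by delta = 11
  P[0] = 20 + 0 = 20
  P[1] = 23 + 11 = 34
  P[2] = 24 + 11 = 35
  P[3] = 29 + 11 = 40
  P[4] = 20 + 11 = 31
  P[5] = 15 + 11 = 26
  P[6] = 34 + 11 = 45
  P[7] = 39 + 11 = 50
  P[8] = 31 + 11 = 42

Answer: [20, 34, 35, 40, 31, 26, 45, 50, 42]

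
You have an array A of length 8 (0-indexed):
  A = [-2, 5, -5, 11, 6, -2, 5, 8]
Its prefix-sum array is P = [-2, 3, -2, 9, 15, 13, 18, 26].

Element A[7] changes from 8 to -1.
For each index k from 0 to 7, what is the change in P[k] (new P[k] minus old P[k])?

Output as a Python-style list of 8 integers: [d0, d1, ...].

Element change: A[7] 8 -> -1, delta = -9
For k < 7: P[k] unchanged, delta_P[k] = 0
For k >= 7: P[k] shifts by exactly -9
Delta array: [0, 0, 0, 0, 0, 0, 0, -9]

Answer: [0, 0, 0, 0, 0, 0, 0, -9]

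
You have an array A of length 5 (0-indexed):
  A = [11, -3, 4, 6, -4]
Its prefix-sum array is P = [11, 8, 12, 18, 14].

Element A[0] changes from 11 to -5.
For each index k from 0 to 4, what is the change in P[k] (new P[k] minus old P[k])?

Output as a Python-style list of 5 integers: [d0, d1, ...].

Element change: A[0] 11 -> -5, delta = -16
For k < 0: P[k] unchanged, delta_P[k] = 0
For k >= 0: P[k] shifts by exactly -16
Delta array: [-16, -16, -16, -16, -16]

Answer: [-16, -16, -16, -16, -16]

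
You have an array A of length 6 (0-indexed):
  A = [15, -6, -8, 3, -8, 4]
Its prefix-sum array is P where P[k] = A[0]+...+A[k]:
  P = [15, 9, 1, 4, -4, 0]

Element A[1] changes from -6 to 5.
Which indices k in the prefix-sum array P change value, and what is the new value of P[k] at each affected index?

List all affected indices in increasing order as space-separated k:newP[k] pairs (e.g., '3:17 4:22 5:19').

P[k] = A[0] + ... + A[k]
P[k] includes A[1] iff k >= 1
Affected indices: 1, 2, ..., 5; delta = 11
  P[1]: 9 + 11 = 20
  P[2]: 1 + 11 = 12
  P[3]: 4 + 11 = 15
  P[4]: -4 + 11 = 7
  P[5]: 0 + 11 = 11

Answer: 1:20 2:12 3:15 4:7 5:11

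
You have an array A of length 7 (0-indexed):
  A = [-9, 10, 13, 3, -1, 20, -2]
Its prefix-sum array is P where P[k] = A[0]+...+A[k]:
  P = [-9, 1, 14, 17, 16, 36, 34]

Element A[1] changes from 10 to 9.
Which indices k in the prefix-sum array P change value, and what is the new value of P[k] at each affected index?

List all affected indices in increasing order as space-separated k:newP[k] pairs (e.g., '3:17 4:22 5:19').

Answer: 1:0 2:13 3:16 4:15 5:35 6:33

Derivation:
P[k] = A[0] + ... + A[k]
P[k] includes A[1] iff k >= 1
Affected indices: 1, 2, ..., 6; delta = -1
  P[1]: 1 + -1 = 0
  P[2]: 14 + -1 = 13
  P[3]: 17 + -1 = 16
  P[4]: 16 + -1 = 15
  P[5]: 36 + -1 = 35
  P[6]: 34 + -1 = 33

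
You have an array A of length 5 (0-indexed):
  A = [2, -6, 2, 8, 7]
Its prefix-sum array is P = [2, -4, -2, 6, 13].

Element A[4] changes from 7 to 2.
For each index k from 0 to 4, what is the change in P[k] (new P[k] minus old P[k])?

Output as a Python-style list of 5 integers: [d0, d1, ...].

Answer: [0, 0, 0, 0, -5]

Derivation:
Element change: A[4] 7 -> 2, delta = -5
For k < 4: P[k] unchanged, delta_P[k] = 0
For k >= 4: P[k] shifts by exactly -5
Delta array: [0, 0, 0, 0, -5]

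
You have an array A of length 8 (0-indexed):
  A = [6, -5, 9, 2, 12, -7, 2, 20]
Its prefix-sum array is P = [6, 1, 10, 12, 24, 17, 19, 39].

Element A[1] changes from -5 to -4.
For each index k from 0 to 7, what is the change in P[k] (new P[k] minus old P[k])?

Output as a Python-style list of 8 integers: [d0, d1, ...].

Element change: A[1] -5 -> -4, delta = 1
For k < 1: P[k] unchanged, delta_P[k] = 0
For k >= 1: P[k] shifts by exactly 1
Delta array: [0, 1, 1, 1, 1, 1, 1, 1]

Answer: [0, 1, 1, 1, 1, 1, 1, 1]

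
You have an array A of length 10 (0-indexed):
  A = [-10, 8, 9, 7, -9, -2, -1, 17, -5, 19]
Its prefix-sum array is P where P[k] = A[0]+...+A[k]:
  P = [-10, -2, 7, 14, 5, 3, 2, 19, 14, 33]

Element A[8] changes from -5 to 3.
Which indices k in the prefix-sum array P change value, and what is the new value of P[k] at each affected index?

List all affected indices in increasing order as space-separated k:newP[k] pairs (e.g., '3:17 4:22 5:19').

Answer: 8:22 9:41

Derivation:
P[k] = A[0] + ... + A[k]
P[k] includes A[8] iff k >= 8
Affected indices: 8, 9, ..., 9; delta = 8
  P[8]: 14 + 8 = 22
  P[9]: 33 + 8 = 41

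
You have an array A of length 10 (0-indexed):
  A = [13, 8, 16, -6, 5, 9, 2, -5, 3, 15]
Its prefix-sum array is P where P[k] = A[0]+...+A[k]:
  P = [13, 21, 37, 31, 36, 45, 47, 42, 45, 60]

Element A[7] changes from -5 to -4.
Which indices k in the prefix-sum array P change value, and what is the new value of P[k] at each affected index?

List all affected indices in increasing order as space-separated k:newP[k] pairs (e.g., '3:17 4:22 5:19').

Answer: 7:43 8:46 9:61

Derivation:
P[k] = A[0] + ... + A[k]
P[k] includes A[7] iff k >= 7
Affected indices: 7, 8, ..., 9; delta = 1
  P[7]: 42 + 1 = 43
  P[8]: 45 + 1 = 46
  P[9]: 60 + 1 = 61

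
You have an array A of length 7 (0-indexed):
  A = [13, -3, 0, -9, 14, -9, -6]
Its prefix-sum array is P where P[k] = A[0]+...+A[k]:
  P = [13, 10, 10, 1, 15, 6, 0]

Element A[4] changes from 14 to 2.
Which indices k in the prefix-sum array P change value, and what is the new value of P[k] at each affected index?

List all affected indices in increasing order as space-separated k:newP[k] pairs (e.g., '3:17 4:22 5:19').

Answer: 4:3 5:-6 6:-12

Derivation:
P[k] = A[0] + ... + A[k]
P[k] includes A[4] iff k >= 4
Affected indices: 4, 5, ..., 6; delta = -12
  P[4]: 15 + -12 = 3
  P[5]: 6 + -12 = -6
  P[6]: 0 + -12 = -12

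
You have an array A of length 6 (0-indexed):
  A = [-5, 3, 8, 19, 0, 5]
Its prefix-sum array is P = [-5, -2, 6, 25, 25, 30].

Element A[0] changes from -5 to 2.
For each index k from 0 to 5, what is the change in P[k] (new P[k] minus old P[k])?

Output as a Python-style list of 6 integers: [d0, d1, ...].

Element change: A[0] -5 -> 2, delta = 7
For k < 0: P[k] unchanged, delta_P[k] = 0
For k >= 0: P[k] shifts by exactly 7
Delta array: [7, 7, 7, 7, 7, 7]

Answer: [7, 7, 7, 7, 7, 7]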